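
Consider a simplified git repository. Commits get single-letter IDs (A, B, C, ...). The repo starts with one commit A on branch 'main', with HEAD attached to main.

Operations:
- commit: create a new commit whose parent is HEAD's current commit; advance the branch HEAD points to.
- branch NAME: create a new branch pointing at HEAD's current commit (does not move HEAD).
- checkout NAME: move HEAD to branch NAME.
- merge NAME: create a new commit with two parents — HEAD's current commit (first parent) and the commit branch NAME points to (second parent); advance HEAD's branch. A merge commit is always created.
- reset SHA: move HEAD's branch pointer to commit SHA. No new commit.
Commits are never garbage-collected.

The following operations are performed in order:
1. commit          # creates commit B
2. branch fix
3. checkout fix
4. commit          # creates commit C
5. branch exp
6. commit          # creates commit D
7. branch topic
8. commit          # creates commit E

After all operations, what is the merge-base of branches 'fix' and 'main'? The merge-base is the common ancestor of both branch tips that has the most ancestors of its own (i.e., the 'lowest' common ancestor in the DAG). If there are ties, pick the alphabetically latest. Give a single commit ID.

After op 1 (commit): HEAD=main@B [main=B]
After op 2 (branch): HEAD=main@B [fix=B main=B]
After op 3 (checkout): HEAD=fix@B [fix=B main=B]
After op 4 (commit): HEAD=fix@C [fix=C main=B]
After op 5 (branch): HEAD=fix@C [exp=C fix=C main=B]
After op 6 (commit): HEAD=fix@D [exp=C fix=D main=B]
After op 7 (branch): HEAD=fix@D [exp=C fix=D main=B topic=D]
After op 8 (commit): HEAD=fix@E [exp=C fix=E main=B topic=D]
ancestors(fix=E): ['A', 'B', 'C', 'D', 'E']
ancestors(main=B): ['A', 'B']
common: ['A', 'B']

Answer: B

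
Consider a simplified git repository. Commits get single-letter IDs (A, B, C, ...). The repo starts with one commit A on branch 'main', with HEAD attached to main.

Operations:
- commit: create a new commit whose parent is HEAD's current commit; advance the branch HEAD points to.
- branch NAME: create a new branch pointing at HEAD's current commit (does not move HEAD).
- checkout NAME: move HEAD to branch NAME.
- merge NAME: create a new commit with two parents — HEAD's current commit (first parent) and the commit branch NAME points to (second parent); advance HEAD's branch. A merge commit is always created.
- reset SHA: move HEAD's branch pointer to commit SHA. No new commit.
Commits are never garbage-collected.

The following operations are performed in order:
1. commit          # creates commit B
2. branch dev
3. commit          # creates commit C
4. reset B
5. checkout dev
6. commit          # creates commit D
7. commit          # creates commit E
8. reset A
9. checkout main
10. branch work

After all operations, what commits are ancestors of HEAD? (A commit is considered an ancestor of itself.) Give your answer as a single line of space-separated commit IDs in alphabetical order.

Answer: A B

Derivation:
After op 1 (commit): HEAD=main@B [main=B]
After op 2 (branch): HEAD=main@B [dev=B main=B]
After op 3 (commit): HEAD=main@C [dev=B main=C]
After op 4 (reset): HEAD=main@B [dev=B main=B]
After op 5 (checkout): HEAD=dev@B [dev=B main=B]
After op 6 (commit): HEAD=dev@D [dev=D main=B]
After op 7 (commit): HEAD=dev@E [dev=E main=B]
After op 8 (reset): HEAD=dev@A [dev=A main=B]
After op 9 (checkout): HEAD=main@B [dev=A main=B]
After op 10 (branch): HEAD=main@B [dev=A main=B work=B]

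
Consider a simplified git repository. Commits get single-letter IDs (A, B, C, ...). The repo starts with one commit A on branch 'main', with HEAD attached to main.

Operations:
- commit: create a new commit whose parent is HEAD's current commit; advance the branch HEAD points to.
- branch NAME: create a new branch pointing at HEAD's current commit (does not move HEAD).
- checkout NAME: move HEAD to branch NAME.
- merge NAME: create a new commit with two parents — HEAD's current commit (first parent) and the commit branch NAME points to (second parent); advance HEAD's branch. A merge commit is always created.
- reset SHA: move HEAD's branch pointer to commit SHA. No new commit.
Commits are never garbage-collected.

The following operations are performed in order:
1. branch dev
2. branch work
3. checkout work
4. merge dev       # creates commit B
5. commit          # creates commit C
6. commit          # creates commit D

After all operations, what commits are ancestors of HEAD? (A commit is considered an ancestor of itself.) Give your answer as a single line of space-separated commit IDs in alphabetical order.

After op 1 (branch): HEAD=main@A [dev=A main=A]
After op 2 (branch): HEAD=main@A [dev=A main=A work=A]
After op 3 (checkout): HEAD=work@A [dev=A main=A work=A]
After op 4 (merge): HEAD=work@B [dev=A main=A work=B]
After op 5 (commit): HEAD=work@C [dev=A main=A work=C]
After op 6 (commit): HEAD=work@D [dev=A main=A work=D]

Answer: A B C D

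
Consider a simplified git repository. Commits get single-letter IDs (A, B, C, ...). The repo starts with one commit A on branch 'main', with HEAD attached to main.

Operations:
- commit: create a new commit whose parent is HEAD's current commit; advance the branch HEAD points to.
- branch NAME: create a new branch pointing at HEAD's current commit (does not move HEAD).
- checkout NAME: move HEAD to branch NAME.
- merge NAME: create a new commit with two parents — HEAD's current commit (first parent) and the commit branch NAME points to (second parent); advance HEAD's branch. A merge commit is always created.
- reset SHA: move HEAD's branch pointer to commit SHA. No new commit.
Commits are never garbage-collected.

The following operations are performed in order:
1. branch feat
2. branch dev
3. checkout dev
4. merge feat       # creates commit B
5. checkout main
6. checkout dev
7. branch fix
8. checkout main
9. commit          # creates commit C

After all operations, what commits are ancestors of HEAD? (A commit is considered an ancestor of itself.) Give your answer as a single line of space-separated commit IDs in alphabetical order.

After op 1 (branch): HEAD=main@A [feat=A main=A]
After op 2 (branch): HEAD=main@A [dev=A feat=A main=A]
After op 3 (checkout): HEAD=dev@A [dev=A feat=A main=A]
After op 4 (merge): HEAD=dev@B [dev=B feat=A main=A]
After op 5 (checkout): HEAD=main@A [dev=B feat=A main=A]
After op 6 (checkout): HEAD=dev@B [dev=B feat=A main=A]
After op 7 (branch): HEAD=dev@B [dev=B feat=A fix=B main=A]
After op 8 (checkout): HEAD=main@A [dev=B feat=A fix=B main=A]
After op 9 (commit): HEAD=main@C [dev=B feat=A fix=B main=C]

Answer: A C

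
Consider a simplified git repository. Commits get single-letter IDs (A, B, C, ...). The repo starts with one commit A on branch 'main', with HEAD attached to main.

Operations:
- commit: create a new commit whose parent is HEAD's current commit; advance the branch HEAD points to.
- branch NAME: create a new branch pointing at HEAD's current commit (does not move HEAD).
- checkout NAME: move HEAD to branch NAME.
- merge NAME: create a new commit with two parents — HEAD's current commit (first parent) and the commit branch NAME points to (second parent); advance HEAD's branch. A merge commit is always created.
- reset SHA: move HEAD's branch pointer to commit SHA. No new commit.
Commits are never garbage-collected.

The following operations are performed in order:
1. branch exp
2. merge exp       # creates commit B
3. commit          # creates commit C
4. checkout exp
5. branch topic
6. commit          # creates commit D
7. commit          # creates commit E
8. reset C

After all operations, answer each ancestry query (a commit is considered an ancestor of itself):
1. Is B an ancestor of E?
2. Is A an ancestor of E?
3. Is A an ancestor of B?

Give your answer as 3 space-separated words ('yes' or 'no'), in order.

After op 1 (branch): HEAD=main@A [exp=A main=A]
After op 2 (merge): HEAD=main@B [exp=A main=B]
After op 3 (commit): HEAD=main@C [exp=A main=C]
After op 4 (checkout): HEAD=exp@A [exp=A main=C]
After op 5 (branch): HEAD=exp@A [exp=A main=C topic=A]
After op 6 (commit): HEAD=exp@D [exp=D main=C topic=A]
After op 7 (commit): HEAD=exp@E [exp=E main=C topic=A]
After op 8 (reset): HEAD=exp@C [exp=C main=C topic=A]
ancestors(E) = {A,D,E}; B in? no
ancestors(E) = {A,D,E}; A in? yes
ancestors(B) = {A,B}; A in? yes

Answer: no yes yes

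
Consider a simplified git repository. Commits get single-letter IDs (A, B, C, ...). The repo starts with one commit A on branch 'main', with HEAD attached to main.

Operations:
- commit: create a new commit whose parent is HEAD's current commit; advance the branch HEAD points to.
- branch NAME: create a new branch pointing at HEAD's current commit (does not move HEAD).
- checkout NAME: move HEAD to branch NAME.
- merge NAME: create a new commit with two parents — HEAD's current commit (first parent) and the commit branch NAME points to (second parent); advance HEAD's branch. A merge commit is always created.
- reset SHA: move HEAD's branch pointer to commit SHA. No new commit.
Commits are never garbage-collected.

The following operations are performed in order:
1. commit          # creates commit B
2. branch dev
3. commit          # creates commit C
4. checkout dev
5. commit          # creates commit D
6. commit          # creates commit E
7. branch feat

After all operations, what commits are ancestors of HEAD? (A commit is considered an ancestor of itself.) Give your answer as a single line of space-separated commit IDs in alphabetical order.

Answer: A B D E

Derivation:
After op 1 (commit): HEAD=main@B [main=B]
After op 2 (branch): HEAD=main@B [dev=B main=B]
After op 3 (commit): HEAD=main@C [dev=B main=C]
After op 4 (checkout): HEAD=dev@B [dev=B main=C]
After op 5 (commit): HEAD=dev@D [dev=D main=C]
After op 6 (commit): HEAD=dev@E [dev=E main=C]
After op 7 (branch): HEAD=dev@E [dev=E feat=E main=C]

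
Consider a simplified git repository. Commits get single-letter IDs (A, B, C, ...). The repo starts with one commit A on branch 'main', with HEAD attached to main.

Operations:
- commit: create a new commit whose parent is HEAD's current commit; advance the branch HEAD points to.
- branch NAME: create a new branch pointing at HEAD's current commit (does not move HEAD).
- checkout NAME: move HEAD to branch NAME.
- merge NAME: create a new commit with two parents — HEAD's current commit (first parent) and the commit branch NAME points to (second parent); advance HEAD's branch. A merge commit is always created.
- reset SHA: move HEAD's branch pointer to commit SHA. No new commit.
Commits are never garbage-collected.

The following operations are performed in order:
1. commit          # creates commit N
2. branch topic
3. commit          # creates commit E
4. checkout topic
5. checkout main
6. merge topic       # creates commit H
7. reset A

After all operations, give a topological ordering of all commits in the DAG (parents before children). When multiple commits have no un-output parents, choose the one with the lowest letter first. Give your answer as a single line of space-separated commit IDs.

Answer: A N E H

Derivation:
After op 1 (commit): HEAD=main@N [main=N]
After op 2 (branch): HEAD=main@N [main=N topic=N]
After op 3 (commit): HEAD=main@E [main=E topic=N]
After op 4 (checkout): HEAD=topic@N [main=E topic=N]
After op 5 (checkout): HEAD=main@E [main=E topic=N]
After op 6 (merge): HEAD=main@H [main=H topic=N]
After op 7 (reset): HEAD=main@A [main=A topic=N]
commit A: parents=[]
commit E: parents=['N']
commit H: parents=['E', 'N']
commit N: parents=['A']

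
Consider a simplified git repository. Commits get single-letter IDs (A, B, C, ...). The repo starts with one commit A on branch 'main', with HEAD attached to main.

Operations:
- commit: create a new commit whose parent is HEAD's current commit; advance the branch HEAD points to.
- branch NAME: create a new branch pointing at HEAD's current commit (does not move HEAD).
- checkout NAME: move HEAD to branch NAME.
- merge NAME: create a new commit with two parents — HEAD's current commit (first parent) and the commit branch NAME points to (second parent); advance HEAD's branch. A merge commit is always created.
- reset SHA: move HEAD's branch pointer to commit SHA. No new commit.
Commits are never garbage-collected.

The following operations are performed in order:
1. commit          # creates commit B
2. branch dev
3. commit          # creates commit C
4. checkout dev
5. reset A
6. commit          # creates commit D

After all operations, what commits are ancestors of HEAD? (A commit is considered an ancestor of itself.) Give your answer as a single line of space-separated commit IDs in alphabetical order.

Answer: A D

Derivation:
After op 1 (commit): HEAD=main@B [main=B]
After op 2 (branch): HEAD=main@B [dev=B main=B]
After op 3 (commit): HEAD=main@C [dev=B main=C]
After op 4 (checkout): HEAD=dev@B [dev=B main=C]
After op 5 (reset): HEAD=dev@A [dev=A main=C]
After op 6 (commit): HEAD=dev@D [dev=D main=C]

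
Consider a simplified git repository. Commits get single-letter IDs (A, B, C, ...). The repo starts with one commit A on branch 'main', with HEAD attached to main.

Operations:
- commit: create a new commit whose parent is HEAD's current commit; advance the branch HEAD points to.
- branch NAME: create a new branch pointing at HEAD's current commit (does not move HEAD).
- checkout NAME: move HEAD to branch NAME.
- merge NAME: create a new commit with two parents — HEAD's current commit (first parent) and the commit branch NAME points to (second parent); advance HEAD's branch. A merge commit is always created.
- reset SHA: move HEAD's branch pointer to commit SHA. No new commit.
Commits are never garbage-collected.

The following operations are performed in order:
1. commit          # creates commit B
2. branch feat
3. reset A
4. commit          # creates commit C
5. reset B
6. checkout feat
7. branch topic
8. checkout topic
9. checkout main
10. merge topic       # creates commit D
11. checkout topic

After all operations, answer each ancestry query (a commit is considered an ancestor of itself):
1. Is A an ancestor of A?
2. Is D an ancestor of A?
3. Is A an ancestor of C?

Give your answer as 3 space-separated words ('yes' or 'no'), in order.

Answer: yes no yes

Derivation:
After op 1 (commit): HEAD=main@B [main=B]
After op 2 (branch): HEAD=main@B [feat=B main=B]
After op 3 (reset): HEAD=main@A [feat=B main=A]
After op 4 (commit): HEAD=main@C [feat=B main=C]
After op 5 (reset): HEAD=main@B [feat=B main=B]
After op 6 (checkout): HEAD=feat@B [feat=B main=B]
After op 7 (branch): HEAD=feat@B [feat=B main=B topic=B]
After op 8 (checkout): HEAD=topic@B [feat=B main=B topic=B]
After op 9 (checkout): HEAD=main@B [feat=B main=B topic=B]
After op 10 (merge): HEAD=main@D [feat=B main=D topic=B]
After op 11 (checkout): HEAD=topic@B [feat=B main=D topic=B]
ancestors(A) = {A}; A in? yes
ancestors(A) = {A}; D in? no
ancestors(C) = {A,C}; A in? yes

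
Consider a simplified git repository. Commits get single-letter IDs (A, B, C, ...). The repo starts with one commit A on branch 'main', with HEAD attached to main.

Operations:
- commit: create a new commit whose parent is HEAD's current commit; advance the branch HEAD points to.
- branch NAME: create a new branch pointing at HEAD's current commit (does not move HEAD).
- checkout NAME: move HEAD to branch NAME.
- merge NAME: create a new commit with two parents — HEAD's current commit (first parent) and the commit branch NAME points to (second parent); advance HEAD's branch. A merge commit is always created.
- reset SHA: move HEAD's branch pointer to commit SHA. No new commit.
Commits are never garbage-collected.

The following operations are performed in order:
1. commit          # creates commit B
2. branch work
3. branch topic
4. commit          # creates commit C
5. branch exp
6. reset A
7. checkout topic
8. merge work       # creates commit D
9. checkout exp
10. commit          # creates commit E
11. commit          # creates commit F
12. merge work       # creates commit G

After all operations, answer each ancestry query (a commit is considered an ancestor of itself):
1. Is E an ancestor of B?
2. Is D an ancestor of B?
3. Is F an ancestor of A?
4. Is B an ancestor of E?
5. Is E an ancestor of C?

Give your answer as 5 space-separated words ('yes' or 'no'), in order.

Answer: no no no yes no

Derivation:
After op 1 (commit): HEAD=main@B [main=B]
After op 2 (branch): HEAD=main@B [main=B work=B]
After op 3 (branch): HEAD=main@B [main=B topic=B work=B]
After op 4 (commit): HEAD=main@C [main=C topic=B work=B]
After op 5 (branch): HEAD=main@C [exp=C main=C topic=B work=B]
After op 6 (reset): HEAD=main@A [exp=C main=A topic=B work=B]
After op 7 (checkout): HEAD=topic@B [exp=C main=A topic=B work=B]
After op 8 (merge): HEAD=topic@D [exp=C main=A topic=D work=B]
After op 9 (checkout): HEAD=exp@C [exp=C main=A topic=D work=B]
After op 10 (commit): HEAD=exp@E [exp=E main=A topic=D work=B]
After op 11 (commit): HEAD=exp@F [exp=F main=A topic=D work=B]
After op 12 (merge): HEAD=exp@G [exp=G main=A topic=D work=B]
ancestors(B) = {A,B}; E in? no
ancestors(B) = {A,B}; D in? no
ancestors(A) = {A}; F in? no
ancestors(E) = {A,B,C,E}; B in? yes
ancestors(C) = {A,B,C}; E in? no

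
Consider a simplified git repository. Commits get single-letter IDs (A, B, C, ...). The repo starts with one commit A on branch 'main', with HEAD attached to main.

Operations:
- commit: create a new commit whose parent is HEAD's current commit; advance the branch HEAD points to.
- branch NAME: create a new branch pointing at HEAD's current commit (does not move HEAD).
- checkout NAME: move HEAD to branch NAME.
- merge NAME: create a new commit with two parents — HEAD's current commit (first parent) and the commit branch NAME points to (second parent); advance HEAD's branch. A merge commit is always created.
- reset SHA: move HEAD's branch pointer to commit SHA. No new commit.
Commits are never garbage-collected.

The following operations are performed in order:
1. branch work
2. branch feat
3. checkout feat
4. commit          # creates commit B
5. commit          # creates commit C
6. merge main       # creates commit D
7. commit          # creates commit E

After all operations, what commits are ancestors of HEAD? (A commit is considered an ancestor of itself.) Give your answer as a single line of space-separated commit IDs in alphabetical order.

Answer: A B C D E

Derivation:
After op 1 (branch): HEAD=main@A [main=A work=A]
After op 2 (branch): HEAD=main@A [feat=A main=A work=A]
After op 3 (checkout): HEAD=feat@A [feat=A main=A work=A]
After op 4 (commit): HEAD=feat@B [feat=B main=A work=A]
After op 5 (commit): HEAD=feat@C [feat=C main=A work=A]
After op 6 (merge): HEAD=feat@D [feat=D main=A work=A]
After op 7 (commit): HEAD=feat@E [feat=E main=A work=A]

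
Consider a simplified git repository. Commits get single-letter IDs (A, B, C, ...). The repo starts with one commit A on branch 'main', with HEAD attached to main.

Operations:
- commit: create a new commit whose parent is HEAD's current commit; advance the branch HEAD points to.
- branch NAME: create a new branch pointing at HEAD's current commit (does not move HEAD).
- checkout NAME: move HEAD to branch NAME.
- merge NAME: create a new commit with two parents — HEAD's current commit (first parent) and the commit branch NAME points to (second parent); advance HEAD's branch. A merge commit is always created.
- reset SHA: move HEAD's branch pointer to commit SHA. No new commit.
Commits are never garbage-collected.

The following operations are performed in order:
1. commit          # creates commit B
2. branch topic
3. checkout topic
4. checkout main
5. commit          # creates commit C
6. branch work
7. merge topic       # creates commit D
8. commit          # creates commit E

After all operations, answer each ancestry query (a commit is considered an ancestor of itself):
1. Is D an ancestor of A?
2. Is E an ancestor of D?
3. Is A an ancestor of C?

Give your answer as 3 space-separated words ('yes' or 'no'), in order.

After op 1 (commit): HEAD=main@B [main=B]
After op 2 (branch): HEAD=main@B [main=B topic=B]
After op 3 (checkout): HEAD=topic@B [main=B topic=B]
After op 4 (checkout): HEAD=main@B [main=B topic=B]
After op 5 (commit): HEAD=main@C [main=C topic=B]
After op 6 (branch): HEAD=main@C [main=C topic=B work=C]
After op 7 (merge): HEAD=main@D [main=D topic=B work=C]
After op 8 (commit): HEAD=main@E [main=E topic=B work=C]
ancestors(A) = {A}; D in? no
ancestors(D) = {A,B,C,D}; E in? no
ancestors(C) = {A,B,C}; A in? yes

Answer: no no yes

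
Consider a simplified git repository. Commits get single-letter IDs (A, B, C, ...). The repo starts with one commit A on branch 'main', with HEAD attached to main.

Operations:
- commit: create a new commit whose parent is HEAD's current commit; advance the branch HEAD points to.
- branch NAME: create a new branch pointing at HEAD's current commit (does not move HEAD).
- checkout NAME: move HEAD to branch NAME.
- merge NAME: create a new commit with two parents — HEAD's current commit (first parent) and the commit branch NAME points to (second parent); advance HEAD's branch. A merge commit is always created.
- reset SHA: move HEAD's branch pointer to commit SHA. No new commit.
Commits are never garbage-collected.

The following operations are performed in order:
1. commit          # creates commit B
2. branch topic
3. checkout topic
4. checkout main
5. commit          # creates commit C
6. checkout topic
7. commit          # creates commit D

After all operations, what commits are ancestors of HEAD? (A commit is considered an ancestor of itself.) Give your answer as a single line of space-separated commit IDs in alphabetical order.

After op 1 (commit): HEAD=main@B [main=B]
After op 2 (branch): HEAD=main@B [main=B topic=B]
After op 3 (checkout): HEAD=topic@B [main=B topic=B]
After op 4 (checkout): HEAD=main@B [main=B topic=B]
After op 5 (commit): HEAD=main@C [main=C topic=B]
After op 6 (checkout): HEAD=topic@B [main=C topic=B]
After op 7 (commit): HEAD=topic@D [main=C topic=D]

Answer: A B D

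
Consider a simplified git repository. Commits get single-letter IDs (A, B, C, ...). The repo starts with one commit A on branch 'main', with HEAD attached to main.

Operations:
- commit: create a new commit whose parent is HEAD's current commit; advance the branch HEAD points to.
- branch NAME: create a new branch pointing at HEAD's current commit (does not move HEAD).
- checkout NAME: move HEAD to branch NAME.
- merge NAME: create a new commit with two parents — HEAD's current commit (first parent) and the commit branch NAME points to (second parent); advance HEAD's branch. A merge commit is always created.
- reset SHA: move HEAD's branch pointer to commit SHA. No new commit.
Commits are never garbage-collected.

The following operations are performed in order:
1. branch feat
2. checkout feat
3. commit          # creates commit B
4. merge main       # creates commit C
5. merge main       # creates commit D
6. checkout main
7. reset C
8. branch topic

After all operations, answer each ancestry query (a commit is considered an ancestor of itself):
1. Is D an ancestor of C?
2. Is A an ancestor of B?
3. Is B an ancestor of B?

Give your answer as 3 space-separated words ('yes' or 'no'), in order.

After op 1 (branch): HEAD=main@A [feat=A main=A]
After op 2 (checkout): HEAD=feat@A [feat=A main=A]
After op 3 (commit): HEAD=feat@B [feat=B main=A]
After op 4 (merge): HEAD=feat@C [feat=C main=A]
After op 5 (merge): HEAD=feat@D [feat=D main=A]
After op 6 (checkout): HEAD=main@A [feat=D main=A]
After op 7 (reset): HEAD=main@C [feat=D main=C]
After op 8 (branch): HEAD=main@C [feat=D main=C topic=C]
ancestors(C) = {A,B,C}; D in? no
ancestors(B) = {A,B}; A in? yes
ancestors(B) = {A,B}; B in? yes

Answer: no yes yes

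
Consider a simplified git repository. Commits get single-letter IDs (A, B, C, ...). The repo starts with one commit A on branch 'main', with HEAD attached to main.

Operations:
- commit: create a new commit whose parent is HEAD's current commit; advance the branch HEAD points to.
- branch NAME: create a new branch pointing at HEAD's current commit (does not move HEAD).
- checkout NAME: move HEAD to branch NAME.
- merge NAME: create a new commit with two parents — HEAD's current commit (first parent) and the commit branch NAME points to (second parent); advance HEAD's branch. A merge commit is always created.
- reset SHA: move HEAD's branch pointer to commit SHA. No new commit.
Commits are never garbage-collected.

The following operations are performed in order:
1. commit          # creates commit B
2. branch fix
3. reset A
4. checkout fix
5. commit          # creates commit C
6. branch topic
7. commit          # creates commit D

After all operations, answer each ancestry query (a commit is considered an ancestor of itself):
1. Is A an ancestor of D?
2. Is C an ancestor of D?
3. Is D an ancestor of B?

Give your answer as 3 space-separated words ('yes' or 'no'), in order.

After op 1 (commit): HEAD=main@B [main=B]
After op 2 (branch): HEAD=main@B [fix=B main=B]
After op 3 (reset): HEAD=main@A [fix=B main=A]
After op 4 (checkout): HEAD=fix@B [fix=B main=A]
After op 5 (commit): HEAD=fix@C [fix=C main=A]
After op 6 (branch): HEAD=fix@C [fix=C main=A topic=C]
After op 7 (commit): HEAD=fix@D [fix=D main=A topic=C]
ancestors(D) = {A,B,C,D}; A in? yes
ancestors(D) = {A,B,C,D}; C in? yes
ancestors(B) = {A,B}; D in? no

Answer: yes yes no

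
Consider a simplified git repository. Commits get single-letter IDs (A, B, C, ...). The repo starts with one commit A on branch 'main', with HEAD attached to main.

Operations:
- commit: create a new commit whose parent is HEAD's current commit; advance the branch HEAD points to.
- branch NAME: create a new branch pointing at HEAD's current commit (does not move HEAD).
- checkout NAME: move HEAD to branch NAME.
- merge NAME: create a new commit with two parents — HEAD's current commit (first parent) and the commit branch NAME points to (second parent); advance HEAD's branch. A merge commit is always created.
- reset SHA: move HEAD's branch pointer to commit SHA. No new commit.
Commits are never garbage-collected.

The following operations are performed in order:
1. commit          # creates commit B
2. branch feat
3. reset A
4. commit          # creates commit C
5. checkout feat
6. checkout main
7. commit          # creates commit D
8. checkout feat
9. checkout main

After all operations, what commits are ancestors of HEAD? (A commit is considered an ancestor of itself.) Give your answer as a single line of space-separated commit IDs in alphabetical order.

Answer: A C D

Derivation:
After op 1 (commit): HEAD=main@B [main=B]
After op 2 (branch): HEAD=main@B [feat=B main=B]
After op 3 (reset): HEAD=main@A [feat=B main=A]
After op 4 (commit): HEAD=main@C [feat=B main=C]
After op 5 (checkout): HEAD=feat@B [feat=B main=C]
After op 6 (checkout): HEAD=main@C [feat=B main=C]
After op 7 (commit): HEAD=main@D [feat=B main=D]
After op 8 (checkout): HEAD=feat@B [feat=B main=D]
After op 9 (checkout): HEAD=main@D [feat=B main=D]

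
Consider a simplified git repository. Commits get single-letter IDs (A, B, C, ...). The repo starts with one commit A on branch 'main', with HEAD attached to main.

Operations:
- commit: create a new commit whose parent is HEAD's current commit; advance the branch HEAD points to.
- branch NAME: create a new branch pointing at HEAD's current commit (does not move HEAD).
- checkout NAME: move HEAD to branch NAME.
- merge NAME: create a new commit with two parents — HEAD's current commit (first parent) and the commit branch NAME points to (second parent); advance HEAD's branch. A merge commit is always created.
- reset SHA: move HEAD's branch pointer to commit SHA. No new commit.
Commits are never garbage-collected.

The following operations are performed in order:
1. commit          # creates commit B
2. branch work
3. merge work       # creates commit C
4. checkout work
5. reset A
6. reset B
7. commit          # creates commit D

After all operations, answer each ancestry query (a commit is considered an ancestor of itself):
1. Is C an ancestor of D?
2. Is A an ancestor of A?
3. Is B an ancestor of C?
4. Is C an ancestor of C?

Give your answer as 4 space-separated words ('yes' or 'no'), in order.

Answer: no yes yes yes

Derivation:
After op 1 (commit): HEAD=main@B [main=B]
After op 2 (branch): HEAD=main@B [main=B work=B]
After op 3 (merge): HEAD=main@C [main=C work=B]
After op 4 (checkout): HEAD=work@B [main=C work=B]
After op 5 (reset): HEAD=work@A [main=C work=A]
After op 6 (reset): HEAD=work@B [main=C work=B]
After op 7 (commit): HEAD=work@D [main=C work=D]
ancestors(D) = {A,B,D}; C in? no
ancestors(A) = {A}; A in? yes
ancestors(C) = {A,B,C}; B in? yes
ancestors(C) = {A,B,C}; C in? yes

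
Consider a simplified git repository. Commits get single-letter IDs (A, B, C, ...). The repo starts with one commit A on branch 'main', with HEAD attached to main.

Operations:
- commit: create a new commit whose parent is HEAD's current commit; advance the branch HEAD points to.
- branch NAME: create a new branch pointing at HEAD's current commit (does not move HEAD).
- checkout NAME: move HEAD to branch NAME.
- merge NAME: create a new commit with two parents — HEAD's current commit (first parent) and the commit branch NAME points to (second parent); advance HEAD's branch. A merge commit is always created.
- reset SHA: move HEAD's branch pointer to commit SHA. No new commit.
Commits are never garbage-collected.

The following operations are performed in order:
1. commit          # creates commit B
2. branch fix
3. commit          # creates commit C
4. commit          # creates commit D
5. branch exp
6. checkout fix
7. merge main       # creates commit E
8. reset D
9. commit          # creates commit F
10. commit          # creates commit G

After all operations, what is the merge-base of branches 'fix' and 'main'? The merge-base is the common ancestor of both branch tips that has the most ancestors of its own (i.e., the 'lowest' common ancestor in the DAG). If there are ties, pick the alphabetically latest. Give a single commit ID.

After op 1 (commit): HEAD=main@B [main=B]
After op 2 (branch): HEAD=main@B [fix=B main=B]
After op 3 (commit): HEAD=main@C [fix=B main=C]
After op 4 (commit): HEAD=main@D [fix=B main=D]
After op 5 (branch): HEAD=main@D [exp=D fix=B main=D]
After op 6 (checkout): HEAD=fix@B [exp=D fix=B main=D]
After op 7 (merge): HEAD=fix@E [exp=D fix=E main=D]
After op 8 (reset): HEAD=fix@D [exp=D fix=D main=D]
After op 9 (commit): HEAD=fix@F [exp=D fix=F main=D]
After op 10 (commit): HEAD=fix@G [exp=D fix=G main=D]
ancestors(fix=G): ['A', 'B', 'C', 'D', 'F', 'G']
ancestors(main=D): ['A', 'B', 'C', 'D']
common: ['A', 'B', 'C', 'D']

Answer: D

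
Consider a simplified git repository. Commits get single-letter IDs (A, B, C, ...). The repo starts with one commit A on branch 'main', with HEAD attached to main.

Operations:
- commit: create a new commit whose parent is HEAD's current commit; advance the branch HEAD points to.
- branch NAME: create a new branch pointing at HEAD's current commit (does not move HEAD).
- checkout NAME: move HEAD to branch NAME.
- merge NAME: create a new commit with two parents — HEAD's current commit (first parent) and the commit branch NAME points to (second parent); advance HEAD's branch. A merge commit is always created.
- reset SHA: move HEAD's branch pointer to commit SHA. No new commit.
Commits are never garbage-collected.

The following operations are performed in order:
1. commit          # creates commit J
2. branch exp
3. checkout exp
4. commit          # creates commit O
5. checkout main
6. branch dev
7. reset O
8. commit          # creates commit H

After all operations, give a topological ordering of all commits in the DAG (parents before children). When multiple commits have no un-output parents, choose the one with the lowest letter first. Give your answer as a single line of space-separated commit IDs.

After op 1 (commit): HEAD=main@J [main=J]
After op 2 (branch): HEAD=main@J [exp=J main=J]
After op 3 (checkout): HEAD=exp@J [exp=J main=J]
After op 4 (commit): HEAD=exp@O [exp=O main=J]
After op 5 (checkout): HEAD=main@J [exp=O main=J]
After op 6 (branch): HEAD=main@J [dev=J exp=O main=J]
After op 7 (reset): HEAD=main@O [dev=J exp=O main=O]
After op 8 (commit): HEAD=main@H [dev=J exp=O main=H]
commit A: parents=[]
commit H: parents=['O']
commit J: parents=['A']
commit O: parents=['J']

Answer: A J O H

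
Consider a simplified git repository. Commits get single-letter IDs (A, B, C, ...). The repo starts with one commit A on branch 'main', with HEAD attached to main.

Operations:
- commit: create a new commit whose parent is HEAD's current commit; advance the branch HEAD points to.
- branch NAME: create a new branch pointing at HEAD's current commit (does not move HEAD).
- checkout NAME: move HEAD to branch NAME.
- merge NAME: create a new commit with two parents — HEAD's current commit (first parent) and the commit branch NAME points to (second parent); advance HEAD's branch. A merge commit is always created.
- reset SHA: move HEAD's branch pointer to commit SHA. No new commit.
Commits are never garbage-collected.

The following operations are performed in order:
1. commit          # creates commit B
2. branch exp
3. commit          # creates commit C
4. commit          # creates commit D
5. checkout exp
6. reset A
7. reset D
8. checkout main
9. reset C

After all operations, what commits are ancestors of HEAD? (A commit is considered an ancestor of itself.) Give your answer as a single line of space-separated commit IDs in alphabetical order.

Answer: A B C

Derivation:
After op 1 (commit): HEAD=main@B [main=B]
After op 2 (branch): HEAD=main@B [exp=B main=B]
After op 3 (commit): HEAD=main@C [exp=B main=C]
After op 4 (commit): HEAD=main@D [exp=B main=D]
After op 5 (checkout): HEAD=exp@B [exp=B main=D]
After op 6 (reset): HEAD=exp@A [exp=A main=D]
After op 7 (reset): HEAD=exp@D [exp=D main=D]
After op 8 (checkout): HEAD=main@D [exp=D main=D]
After op 9 (reset): HEAD=main@C [exp=D main=C]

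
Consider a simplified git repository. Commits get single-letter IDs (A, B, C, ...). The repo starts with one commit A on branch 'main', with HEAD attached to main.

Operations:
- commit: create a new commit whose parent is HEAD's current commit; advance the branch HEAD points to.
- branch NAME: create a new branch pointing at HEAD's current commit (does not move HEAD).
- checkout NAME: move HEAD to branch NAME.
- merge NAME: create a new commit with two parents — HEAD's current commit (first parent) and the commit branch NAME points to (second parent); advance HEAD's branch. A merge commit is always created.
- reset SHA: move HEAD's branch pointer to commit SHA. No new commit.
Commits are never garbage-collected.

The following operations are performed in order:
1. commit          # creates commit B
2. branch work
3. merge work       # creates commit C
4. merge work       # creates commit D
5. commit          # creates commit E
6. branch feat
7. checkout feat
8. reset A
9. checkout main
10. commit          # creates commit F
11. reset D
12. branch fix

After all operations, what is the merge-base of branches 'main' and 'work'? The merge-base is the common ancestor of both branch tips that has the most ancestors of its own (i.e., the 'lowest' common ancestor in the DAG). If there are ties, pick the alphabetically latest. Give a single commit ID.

Answer: B

Derivation:
After op 1 (commit): HEAD=main@B [main=B]
After op 2 (branch): HEAD=main@B [main=B work=B]
After op 3 (merge): HEAD=main@C [main=C work=B]
After op 4 (merge): HEAD=main@D [main=D work=B]
After op 5 (commit): HEAD=main@E [main=E work=B]
After op 6 (branch): HEAD=main@E [feat=E main=E work=B]
After op 7 (checkout): HEAD=feat@E [feat=E main=E work=B]
After op 8 (reset): HEAD=feat@A [feat=A main=E work=B]
After op 9 (checkout): HEAD=main@E [feat=A main=E work=B]
After op 10 (commit): HEAD=main@F [feat=A main=F work=B]
After op 11 (reset): HEAD=main@D [feat=A main=D work=B]
After op 12 (branch): HEAD=main@D [feat=A fix=D main=D work=B]
ancestors(main=D): ['A', 'B', 'C', 'D']
ancestors(work=B): ['A', 'B']
common: ['A', 'B']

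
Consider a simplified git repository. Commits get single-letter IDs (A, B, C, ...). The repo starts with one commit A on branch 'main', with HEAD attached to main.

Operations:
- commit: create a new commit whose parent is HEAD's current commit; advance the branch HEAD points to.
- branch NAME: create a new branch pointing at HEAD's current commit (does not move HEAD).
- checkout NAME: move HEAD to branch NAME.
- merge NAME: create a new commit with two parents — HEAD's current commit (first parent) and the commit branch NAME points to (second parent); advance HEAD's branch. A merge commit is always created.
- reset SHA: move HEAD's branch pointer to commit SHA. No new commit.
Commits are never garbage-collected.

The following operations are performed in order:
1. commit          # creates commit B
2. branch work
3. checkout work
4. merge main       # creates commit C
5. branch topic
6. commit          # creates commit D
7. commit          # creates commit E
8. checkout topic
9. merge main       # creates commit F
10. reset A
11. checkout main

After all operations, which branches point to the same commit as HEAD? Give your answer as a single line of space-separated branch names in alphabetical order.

After op 1 (commit): HEAD=main@B [main=B]
After op 2 (branch): HEAD=main@B [main=B work=B]
After op 3 (checkout): HEAD=work@B [main=B work=B]
After op 4 (merge): HEAD=work@C [main=B work=C]
After op 5 (branch): HEAD=work@C [main=B topic=C work=C]
After op 6 (commit): HEAD=work@D [main=B topic=C work=D]
After op 7 (commit): HEAD=work@E [main=B topic=C work=E]
After op 8 (checkout): HEAD=topic@C [main=B topic=C work=E]
After op 9 (merge): HEAD=topic@F [main=B topic=F work=E]
After op 10 (reset): HEAD=topic@A [main=B topic=A work=E]
After op 11 (checkout): HEAD=main@B [main=B topic=A work=E]

Answer: main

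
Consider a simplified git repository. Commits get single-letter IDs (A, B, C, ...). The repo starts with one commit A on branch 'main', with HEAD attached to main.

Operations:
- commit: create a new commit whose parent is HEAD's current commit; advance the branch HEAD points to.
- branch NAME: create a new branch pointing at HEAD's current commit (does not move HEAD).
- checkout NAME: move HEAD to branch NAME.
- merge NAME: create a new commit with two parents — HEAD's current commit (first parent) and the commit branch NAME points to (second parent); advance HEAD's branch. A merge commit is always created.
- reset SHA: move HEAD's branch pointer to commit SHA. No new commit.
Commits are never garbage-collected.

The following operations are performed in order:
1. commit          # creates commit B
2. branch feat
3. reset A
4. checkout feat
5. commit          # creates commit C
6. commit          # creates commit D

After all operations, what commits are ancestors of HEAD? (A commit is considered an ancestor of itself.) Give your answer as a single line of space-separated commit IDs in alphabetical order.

Answer: A B C D

Derivation:
After op 1 (commit): HEAD=main@B [main=B]
After op 2 (branch): HEAD=main@B [feat=B main=B]
After op 3 (reset): HEAD=main@A [feat=B main=A]
After op 4 (checkout): HEAD=feat@B [feat=B main=A]
After op 5 (commit): HEAD=feat@C [feat=C main=A]
After op 6 (commit): HEAD=feat@D [feat=D main=A]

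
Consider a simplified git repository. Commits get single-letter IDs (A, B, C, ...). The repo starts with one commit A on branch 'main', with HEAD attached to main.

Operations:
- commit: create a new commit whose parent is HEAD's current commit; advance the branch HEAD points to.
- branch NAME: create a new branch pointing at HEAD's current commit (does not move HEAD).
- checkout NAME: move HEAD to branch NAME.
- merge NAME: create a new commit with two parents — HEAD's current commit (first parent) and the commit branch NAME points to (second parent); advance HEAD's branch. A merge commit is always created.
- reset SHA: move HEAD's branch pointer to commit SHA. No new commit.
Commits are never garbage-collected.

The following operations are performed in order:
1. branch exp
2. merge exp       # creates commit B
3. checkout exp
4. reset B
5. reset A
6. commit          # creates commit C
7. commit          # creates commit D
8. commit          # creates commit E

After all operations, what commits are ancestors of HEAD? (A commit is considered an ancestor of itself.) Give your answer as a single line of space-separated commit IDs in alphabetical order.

After op 1 (branch): HEAD=main@A [exp=A main=A]
After op 2 (merge): HEAD=main@B [exp=A main=B]
After op 3 (checkout): HEAD=exp@A [exp=A main=B]
After op 4 (reset): HEAD=exp@B [exp=B main=B]
After op 5 (reset): HEAD=exp@A [exp=A main=B]
After op 6 (commit): HEAD=exp@C [exp=C main=B]
After op 7 (commit): HEAD=exp@D [exp=D main=B]
After op 8 (commit): HEAD=exp@E [exp=E main=B]

Answer: A C D E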